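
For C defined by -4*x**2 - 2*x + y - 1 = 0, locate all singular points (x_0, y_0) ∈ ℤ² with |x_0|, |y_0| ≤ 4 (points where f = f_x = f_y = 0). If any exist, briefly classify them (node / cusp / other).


No singular points in the scanned grid; C is smooth there.

Compute partial derivatives:
  f_x = -8*x - 2.
  f_y = 1.
f_y = 1 is a nonzero constant, so f_y never vanishes: no point (x, y) can satisfy f = f_x = f_y = 0. In particular no (x, y) ∈ {−4, ..., 4}² is singular; the curve is smooth.


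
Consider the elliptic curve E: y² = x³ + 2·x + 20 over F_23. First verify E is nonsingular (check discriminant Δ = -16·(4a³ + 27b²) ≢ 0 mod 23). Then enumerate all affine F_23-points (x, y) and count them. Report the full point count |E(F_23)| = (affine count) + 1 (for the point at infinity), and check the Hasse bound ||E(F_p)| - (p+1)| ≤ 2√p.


Affine points = {(1, 0), (2, 3), (2, 20), (4, 0), (6, 8), (6, 15), (7, 3), (7, 20), (9, 10), (9, 13), (11, 4), (11, 19), (12, 1), (12, 22), (13, 9), (13, 14), (14, 3), (14, 20), (16, 10), (16, 13), (18, 0), (21, 10), (21, 13)}; affine count = 23; |E(F_23)| = 24.

Discriminant check: Δ ∝ 4a³ + 27b² = 4·2³ + 27·20² = 4·8 + 27·400 ≡ 22 (mod 23). Nonzero ⇒ E is nonsingular.
For each x ∈ F_23, compute rhs = x³ + 2·x + 20 mod 23, then count y ∈ F_23 with y² ≡ rhs.
  x = 0: rhs = 20, matching y values: none (0 points).
  x = 1: rhs = 0, matching y values: 0 (1 points).
  x = 2: rhs = 9, matching y values: 3, 20 (2 points).
  x = 3: rhs = 7, matching y values: none (0 points).
  x = 4: rhs = 0, matching y values: 0 (1 points).
  x = 5: rhs = 17, matching y values: none (0 points).
  x = 6: rhs = 18, matching y values: 8, 15 (2 points).
  x = 7: rhs = 9, matching y values: 3, 20 (2 points).
  x = 8: rhs = 19, matching y values: none (0 points).
  x = 9: rhs = 8, matching y values: 10, 13 (2 points).
  x = 10: rhs = 5, matching y values: none (0 points).
  x = 11: rhs = 16, matching y values: 4, 19 (2 points).
  x = 12: rhs = 1, matching y values: 1, 22 (2 points).
  x = 13: rhs = 12, matching y values: 9, 14 (2 points).
  x = 14: rhs = 9, matching y values: 3, 20 (2 points).
  x = 15: rhs = 21, matching y values: none (0 points).
  x = 16: rhs = 8, matching y values: 10, 13 (2 points).
  x = 17: rhs = 22, matching y values: none (0 points).
  x = 18: rhs = 0, matching y values: 0 (1 points).
  x = 19: rhs = 17, matching y values: none (0 points).
  x = 20: rhs = 10, matching y values: none (0 points).
  x = 21: rhs = 8, matching y values: 10, 13 (2 points).
  x = 22: rhs = 17, matching y values: none (0 points).
Total affine count: 23.
Full point count |E(F_23)| = 23 + 1 = 24.
Hasse bound: |24 − (23+1)| = |0| = 0 ≤ 2√23 ≈ 9.5917 ✓.


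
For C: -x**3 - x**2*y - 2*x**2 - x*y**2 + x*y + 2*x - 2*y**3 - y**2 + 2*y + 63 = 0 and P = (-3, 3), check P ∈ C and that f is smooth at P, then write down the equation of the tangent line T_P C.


Tangent line at P: -x - 52*y + 153 = 0.

Step 1: f(-3, 3) = 0, so P lies on C.
Step 2: partial derivatives
  f_x(x, y) = -3*x**2 - 2*x*y - 4*x - y**2 + y + 2, f_y(x, y) = -x**2 - 2*x*y + x - 6*y**2 - 2*y + 2.
  f_x(P) = -1, f_y(P) = -52 (gradient nonzero, so P is smooth).
Step 3: tangent line at P: -1·(x − -3) + -52·(y − 3) = 0.
Expanding: -x - 52*y + 153 = 0.


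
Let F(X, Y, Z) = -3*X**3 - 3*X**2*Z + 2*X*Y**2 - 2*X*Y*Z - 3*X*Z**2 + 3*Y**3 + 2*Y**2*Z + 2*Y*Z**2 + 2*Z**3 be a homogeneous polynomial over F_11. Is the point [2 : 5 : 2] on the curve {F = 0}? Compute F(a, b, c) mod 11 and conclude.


F(2,5,2) ≡ 2 (mod 11); P is NOT on the curve.

Evaluate F(2, 5, 2) term-by-term (mod 11).
  -3*X**3 ↦ -3·8·1·1 = -24
  -3*X**2*Z ↦ -3·4·1·2 = -24
  2*X*Y**2 ↦ 2·2·25·1 = 100
  -2*X*Y*Z ↦ -2·2·5·2 = -40
  -3*X*Z**2 ↦ -3·2·1·4 = -24
  3*Y**3 ↦ 3·1·125·1 = 375
  2*Y**2*Z ↦ 2·1·25·2 = 100
  2*Y*Z**2 ↦ 2·1·5·4 = 40
  2*Z**3 ↦ 2·1·1·8 = 16
Sum: F(2, 5, 2) = (-24) + (-24) + (100) + (-40) + (-24) + (375) + (100) + (40) + (16) = 519.
Reducing mod 11: 519 ≡ 2 (mod 11).
Since F(a, b, c) ≡ 2 ≠ 0 (mod 11), P does NOT lie on the curve.


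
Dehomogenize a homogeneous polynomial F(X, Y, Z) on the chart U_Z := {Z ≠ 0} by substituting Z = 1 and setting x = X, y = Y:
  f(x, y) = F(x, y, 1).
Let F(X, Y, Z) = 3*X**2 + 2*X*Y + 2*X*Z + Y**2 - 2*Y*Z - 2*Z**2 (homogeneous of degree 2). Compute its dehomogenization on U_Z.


f(x, y) = 3*x**2 + 2*x*y + 2*x + y**2 - 2*y - 2

On U_Z we set Z = 1. Each monomial c·X^i·Y^j·Z^k in F becomes c·x^i·y^j·1^k = c·x^i·y^j.
Substituting Z = 1: F(X, Y, 1) = 3*x**2 + 2*x*y + 2*x + y**2 - 2*y - 2.
Note: deg(f) ≤ deg(F) = 2; strict inequality happens when F is divisible by Z (lost terms).


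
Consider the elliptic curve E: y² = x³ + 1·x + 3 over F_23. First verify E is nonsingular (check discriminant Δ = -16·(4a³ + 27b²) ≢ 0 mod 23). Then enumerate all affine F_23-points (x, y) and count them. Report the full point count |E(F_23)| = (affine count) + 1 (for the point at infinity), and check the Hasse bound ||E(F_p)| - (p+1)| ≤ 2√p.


Affine points = {(0, 7), (0, 16), (2, 6), (2, 17), (4, 5), (4, 18), (5, 8), (5, 15), (6, 8), (6, 15), (7, 10), (7, 13), (10, 1), (10, 22), (12, 8), (12, 15), (14, 1), (14, 22), (15, 9), (15, 14), (19, 2), (19, 21), (21, 4), (21, 19), (22, 1), (22, 22)}; affine count = 26; |E(F_23)| = 27.

Discriminant check: Δ ∝ 4a³ + 27b² = 4·1³ + 27·3² = 4·1 + 27·9 ≡ 17 (mod 23). Nonzero ⇒ E is nonsingular.
For each x ∈ F_23, compute rhs = x³ + 1·x + 3 mod 23, then count y ∈ F_23 with y² ≡ rhs.
  x = 0: rhs = 3, matching y values: 7, 16 (2 points).
  x = 1: rhs = 5, matching y values: none (0 points).
  x = 2: rhs = 13, matching y values: 6, 17 (2 points).
  x = 3: rhs = 10, matching y values: none (0 points).
  x = 4: rhs = 2, matching y values: 5, 18 (2 points).
  x = 5: rhs = 18, matching y values: 8, 15 (2 points).
  x = 6: rhs = 18, matching y values: 8, 15 (2 points).
  x = 7: rhs = 8, matching y values: 10, 13 (2 points).
  x = 8: rhs = 17, matching y values: none (0 points).
  x = 9: rhs = 5, matching y values: none (0 points).
  x = 10: rhs = 1, matching y values: 1, 22 (2 points).
  x = 11: rhs = 11, matching y values: none (0 points).
  x = 12: rhs = 18, matching y values: 8, 15 (2 points).
  x = 13: rhs = 5, matching y values: none (0 points).
  x = 14: rhs = 1, matching y values: 1, 22 (2 points).
  x = 15: rhs = 12, matching y values: 9, 14 (2 points).
  x = 16: rhs = 21, matching y values: none (0 points).
  x = 17: rhs = 11, matching y values: none (0 points).
  x = 18: rhs = 11, matching y values: none (0 points).
  x = 19: rhs = 4, matching y values: 2, 21 (2 points).
  x = 20: rhs = 19, matching y values: none (0 points).
  x = 21: rhs = 16, matching y values: 4, 19 (2 points).
  x = 22: rhs = 1, matching y values: 1, 22 (2 points).
Total affine count: 26.
Full point count |E(F_23)| = 26 + 1 = 27.
Hasse bound: |27 − (23+1)| = |3| = 3 ≤ 2√23 ≈ 9.5917 ✓.


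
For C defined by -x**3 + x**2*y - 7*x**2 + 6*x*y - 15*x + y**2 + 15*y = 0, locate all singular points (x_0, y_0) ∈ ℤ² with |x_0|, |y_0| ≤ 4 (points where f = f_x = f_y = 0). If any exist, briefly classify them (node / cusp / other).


Singular points: {(-3, -3)}; classification: node.

Compute partial derivatives:
  f_x = -3*x**2 + 2*x*y - 14*x + 6*y - 15.
  f_y = x**2 + 6*x + 2*y + 15.
Scan x_0 ∈ {−4, ..., 4}. For each x_0, f_y(x_0, y) is a polynomial in y; find its integer roots y ∈ {−4, ..., 4}, then test f_x and f at those candidates.
  x = -4: f_y(-4, y) = 2*y + 7; no integer root y with |y| ≤ 4.
  x = -3: f_y(-3, y) = 2*y + 6; vanishes at y ∈ {-3}. (-3, -3): f_x = 0, f = 0 — SINGULAR.
  x = -2: f_y(-2, y) = 2*y + 7; no integer root y with |y| ≤ 4.
  x = -1: f_y(-1, y) = 2*y + 10; no integer root y with |y| ≤ 4.
  x = 0: f_y(0, y) = 2*y + 15; no integer root y with |y| ≤ 4.
  x = 1: f_y(1, y) = 2*y + 22; no integer root y with |y| ≤ 4.
  x = 2: f_y(2, y) = 2*y + 31; no integer root y with |y| ≤ 4.
  x = 3: f_y(3, y) = 2*y + 42; no integer root y with |y| ≤ 4.
  x = 4: f_y(4, y) = 2*y + 55; no integer root y with |y| ≤ 4.
Only singular point on the grid: (-3, -3).
Classify: substitute x = -3 + u, y = -3 + v and expand: f = -u**3 + u**2*v - u**2 + v**2.
No constant or linear terms (consistent with a singular point). Quadratic part: -u**2 + v**2. Cubic part: -u**3 + u**2*v.
The quadratic part v**2 - u**2 = (v − u)(v + u) splits into two distinct linear factors, so there are two distinct tangent lines y − -3 = ±(x − -3) — this is a node (ordinary double point).
Classification: node.


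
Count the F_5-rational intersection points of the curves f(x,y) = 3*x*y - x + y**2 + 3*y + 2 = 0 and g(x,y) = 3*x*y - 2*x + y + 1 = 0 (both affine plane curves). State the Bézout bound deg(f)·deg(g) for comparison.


Common zeros: {(0, 4)}; count = 1; Bézout bound = 4.

deg(f) = 2, deg(g) = 2, so Bézout bound = 4.
Scan x ∈ F_5. For each x, list the y ∈ F_5 with f(x, y) ≡ 0 and those with g(x, y) ≡ 0 (mod 5); the common zeros in that column are the intersection.
  x = 0: f ≡ 0 at y ∈ {3, 4}; g ≡ 0 at y ∈ {4}; common: {4}.
  x = 1: f ≡ 0 at y ∈ ∅; g ≡ 0 at y ∈ {4}; common: ∅.
  x = 2: f ≡ 0 at y ∈ {0, 1}; g ≡ 0 at y ∈ {4}; common: ∅.
  x = 3: f ≡ 0 at y ∈ ∅; g ≡ 0 at y ∈ {0, 1, 2, 3, 4}; common: ∅.
  x = 4: f ≡ 0 at y ∈ ∅; g ≡ 0 at y ∈ {4}; common: ∅.
Collecting: common zeros = {(0, 4)}, so the count is 1.
Comparison with the Bézout bound: 1 ≤ 4 = deg(f)·deg(g), as expected for curves with no common component (the affine F_5-count falls short of the bound because intersections may lie at infinity, over extension fields, or carry multiplicity).


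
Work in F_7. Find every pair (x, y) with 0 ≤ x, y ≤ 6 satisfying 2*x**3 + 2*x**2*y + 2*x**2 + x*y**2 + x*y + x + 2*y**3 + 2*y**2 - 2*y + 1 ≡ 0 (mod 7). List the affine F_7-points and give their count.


Affine F_7-points: {(0, 2), (1, 5), (2, 6), (3, 5), (4, 2), (4, 4), (4, 5), (6, 0), (6, 4), (6, 6)}; count = 10.

For each of the 49 pairs (x, y) ∈ F_7², evaluate f(x, y) mod 7. Record the zeros.
  x = 0: [0↦1, 1↦3, 2↦0, 3↦4, 4↦6, 5↦4, 6↦3]  zeros at y ∈ {2}
  x = 1: [0↦6, 1↦5, 2↦1, 3↦6, 4↦4, 5↦0, 6↦6]  zeros at y ∈ {5}
  x = 2: [0↦6, 1↦6, 2↦5, 3↦1, 4↦6, 5↦4, 6↦0]  zeros at y ∈ {6}
  x = 3: [0↦6, 1↦4, 2↦3, 3↦1, 4↦3, 5↦0, 6↦4]  zeros at y ∈ {5}
  x = 4: [0↦4, 1↦4, 2↦0, 3↦4, 4↦0, 5↦0, 6↦2]  zeros at y ∈ {2, 4, 5}
  x = 5: [0↦5, 1↦4, 2↦1, 3↦1, 4↦2, 5↦2, 6↦6]  zeros at y ∈ ∅
  x = 6: [0↦0, 1↦2, 2↦4, 3↦4, 4↦0, 5↦4, 6↦0]  zeros at y ∈ {0, 4, 6}
Collecting zeros: affine points = {(0, 2), (1, 5), (2, 6), (3, 5), (4, 2), (4, 4), (4, 5), (6, 0), (6, 4), (6, 6)}.
Total count |C(F_7)_aff| = 10.


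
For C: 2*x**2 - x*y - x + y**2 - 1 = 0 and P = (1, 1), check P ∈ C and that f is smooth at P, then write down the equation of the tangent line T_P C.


Tangent line at P: 2*x + y - 3 = 0.

Step 1: f(1, 1) = 0, so P lies on C.
Step 2: partial derivatives
  f_x(x, y) = 4*x - y - 1, f_y(x, y) = -x + 2*y.
  f_x(P) = 2, f_y(P) = 1 (gradient nonzero, so P is smooth).
Step 3: tangent line at P: 2·(x − 1) + 1·(y − 1) = 0.
Expanding: 2*x + y - 3 = 0.


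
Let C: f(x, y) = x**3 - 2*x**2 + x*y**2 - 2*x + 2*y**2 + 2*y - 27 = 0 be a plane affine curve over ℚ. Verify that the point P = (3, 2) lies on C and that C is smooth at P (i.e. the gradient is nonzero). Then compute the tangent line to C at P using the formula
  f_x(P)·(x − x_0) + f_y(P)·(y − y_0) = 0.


Tangent line at P: 17*x + 22*y - 95 = 0.

Step 1: f(3, 2) = 0, so P lies on C.
Step 2: partial derivatives
  f_x(x, y) = 3*x**2 - 4*x + y**2 - 2, f_y(x, y) = 2*x*y + 4*y + 2.
  f_x(P) = 17, f_y(P) = 22 (gradient nonzero, so P is smooth).
Step 3: tangent line at P: 17·(x − 3) + 22·(y − 2) = 0.
Expanding: 17*x + 22*y - 95 = 0.


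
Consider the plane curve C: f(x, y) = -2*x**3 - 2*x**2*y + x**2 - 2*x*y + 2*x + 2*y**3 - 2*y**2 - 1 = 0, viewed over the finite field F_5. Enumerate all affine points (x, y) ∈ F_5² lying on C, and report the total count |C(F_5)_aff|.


Affine F_5-points: {(0, 3), (0, 4), (1, 0), (1, 2), (1, 4), (2, 2), (3, 0), (3, 2), (3, 4), (4, 0), (4, 1)}; count = 11.

For each of the 25 pairs (x, y) ∈ F_5², evaluate f(x, y) mod 5. Record the zeros.
  x = 0: [0↦4, 1↦4, 2↦2, 3↦0, 4↦0]  zeros at y ∈ {3, 4}
  x = 1: [0↦0, 1↦1, 2↦0, 3↦4, 4↦0]  zeros at y ∈ {0, 2, 4}
  x = 2: [0↦1, 1↦4, 2↦0, 3↦1, 4↦4]  zeros at y ∈ {2}
  x = 3: [0↦0, 1↦1, 2↦0, 3↦4, 4↦0]  zeros at y ∈ {0, 2, 4}
  x = 4: [0↦0, 1↦0, 2↦3, 3↦1, 4↦1]  zeros at y ∈ {0, 1}
Collecting zeros: affine points = {(0, 3), (0, 4), (1, 0), (1, 2), (1, 4), (2, 2), (3, 0), (3, 2), (3, 4), (4, 0), (4, 1)}.
Total count |C(F_5)_aff| = 11.


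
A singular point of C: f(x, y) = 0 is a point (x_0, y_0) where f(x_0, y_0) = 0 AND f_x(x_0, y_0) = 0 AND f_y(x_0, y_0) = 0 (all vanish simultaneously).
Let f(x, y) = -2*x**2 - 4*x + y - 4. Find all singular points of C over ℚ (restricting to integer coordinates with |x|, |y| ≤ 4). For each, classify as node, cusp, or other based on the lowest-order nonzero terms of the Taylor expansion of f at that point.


No singular points in the scanned grid; C is smooth there.

Compute partial derivatives:
  f_x = -4*x - 4.
  f_y = 1.
f_y = 1 is a nonzero constant, so f_y never vanishes: no point (x, y) can satisfy f = f_x = f_y = 0. In particular no (x, y) ∈ {−4, ..., 4}² is singular; the curve is smooth.


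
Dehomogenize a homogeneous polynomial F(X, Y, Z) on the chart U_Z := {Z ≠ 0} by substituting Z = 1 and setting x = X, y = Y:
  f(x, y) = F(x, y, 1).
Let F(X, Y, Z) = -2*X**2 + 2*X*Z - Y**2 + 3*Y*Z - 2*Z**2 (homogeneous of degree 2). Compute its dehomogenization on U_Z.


f(x, y) = -2*x**2 + 2*x - y**2 + 3*y - 2

On U_Z we set Z = 1. Each monomial c·X^i·Y^j·Z^k in F becomes c·x^i·y^j·1^k = c·x^i·y^j.
Substituting Z = 1: F(X, Y, 1) = -2*x**2 + 2*x - y**2 + 3*y - 2.
Note: deg(f) ≤ deg(F) = 2; strict inequality happens when F is divisible by Z (lost terms).


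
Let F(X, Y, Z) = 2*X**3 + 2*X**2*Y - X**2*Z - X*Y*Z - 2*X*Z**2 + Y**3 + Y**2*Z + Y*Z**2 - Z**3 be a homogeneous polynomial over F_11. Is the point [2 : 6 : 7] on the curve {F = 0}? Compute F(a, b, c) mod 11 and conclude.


F(2,6,7) ≡ 10 (mod 11); P is NOT on the curve.

Evaluate F(2, 6, 7) term-by-term (mod 11).
  2*X**3 ↦ 2·8·1·1 = 16
  2*X**2*Y ↦ 2·4·6·1 = 48
  -X**2*Z ↦ -1·4·1·7 = -28
  -X*Y*Z ↦ -1·2·6·7 = -84
  -2*X*Z**2 ↦ -2·2·1·49 = -196
  Y**3 ↦ 1·1·216·1 = 216
  Y**2*Z ↦ 1·1·36·7 = 252
  Y*Z**2 ↦ 1·1·6·49 = 294
  -Z**3 ↦ -1·1·1·343 = -343
Sum: F(2, 6, 7) = (16) + (48) + (-28) + (-84) + (-196) + (216) + (252) + (294) + (-343) = 175.
Reducing mod 11: 175 ≡ 10 (mod 11).
Since F(a, b, c) ≡ 10 ≠ 0 (mod 11), P does NOT lie on the curve.


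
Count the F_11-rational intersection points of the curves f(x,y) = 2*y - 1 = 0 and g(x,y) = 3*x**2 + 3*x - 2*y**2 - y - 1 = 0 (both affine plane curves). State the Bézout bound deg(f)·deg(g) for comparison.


Common zeros: {(5, 6)}; count = 1; Bézout bound = 2.

deg(f) = 1, deg(g) = 2, so Bézout bound = 2.
Scan x ∈ F_11. For each x, list the y ∈ F_11 with f(x, y) ≡ 0 and those with g(x, y) ≡ 0 (mod 11); the common zeros in that column are the intersection.
  x = 0: f ≡ 0 at y ∈ {6}; g ≡ 0 at y ∈ {2, 3}; common: ∅.
  x = 1: f ≡ 0 at y ∈ {6}; g ≡ 0 at y ∈ ∅; common: ∅.
  x = 2: f ≡ 0 at y ∈ {6}; g ≡ 0 at y ∈ {7, 9}; common: ∅.
  x = 3: f ≡ 0 at y ∈ {6}; g ≡ 0 at y ∈ ∅; common: ∅.
  x = 4: f ≡ 0 at y ∈ {6}; g ≡ 0 at y ∈ {8}; common: ∅.
  x = 5: f ≡ 0 at y ∈ {6}; g ≡ 0 at y ∈ {6, 10}; common: {6}.
  x = 6: f ≡ 0 at y ∈ {6}; g ≡ 0 at y ∈ {8}; common: ∅.
  x = 7: f ≡ 0 at y ∈ {6}; g ≡ 0 at y ∈ ∅; common: ∅.
  x = 8: f ≡ 0 at y ∈ {6}; g ≡ 0 at y ∈ {7, 9}; common: ∅.
  x = 9: f ≡ 0 at y ∈ {6}; g ≡ 0 at y ∈ ∅; common: ∅.
  x = 10: f ≡ 0 at y ∈ {6}; g ≡ 0 at y ∈ {2, 3}; common: ∅.
Collecting: common zeros = {(5, 6)}, so the count is 1.
Comparison with the Bézout bound: 1 ≤ 2 = deg(f)·deg(g), as expected for curves with no common component (the affine F_11-count falls short of the bound because intersections may lie at infinity, over extension fields, or carry multiplicity).


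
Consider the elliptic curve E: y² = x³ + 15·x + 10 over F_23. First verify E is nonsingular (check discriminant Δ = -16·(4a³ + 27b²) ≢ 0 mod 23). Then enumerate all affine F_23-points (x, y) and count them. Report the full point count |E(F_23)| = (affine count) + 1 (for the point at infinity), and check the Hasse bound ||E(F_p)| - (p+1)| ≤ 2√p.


Affine points = {(1, 7), (1, 16), (2, 5), (2, 18), (3, 6), (3, 17), (5, 7), (5, 16), (9, 0), (12, 3), (12, 20), (17, 7), (17, 16), (19, 1), (19, 22), (21, 8), (21, 15)}; affine count = 17; |E(F_23)| = 18.

Discriminant check: Δ ∝ 4a³ + 27b² = 4·15³ + 27·10² = 4·3375 + 27·100 ≡ 8 (mod 23). Nonzero ⇒ E is nonsingular.
For each x ∈ F_23, compute rhs = x³ + 15·x + 10 mod 23, then count y ∈ F_23 with y² ≡ rhs.
  x = 0: rhs = 10, matching y values: none (0 points).
  x = 1: rhs = 3, matching y values: 7, 16 (2 points).
  x = 2: rhs = 2, matching y values: 5, 18 (2 points).
  x = 3: rhs = 13, matching y values: 6, 17 (2 points).
  x = 4: rhs = 19, matching y values: none (0 points).
  x = 5: rhs = 3, matching y values: 7, 16 (2 points).
  x = 6: rhs = 17, matching y values: none (0 points).
  x = 7: rhs = 21, matching y values: none (0 points).
  x = 8: rhs = 21, matching y values: none (0 points).
  x = 9: rhs = 0, matching y values: 0 (1 points).
  x = 10: rhs = 10, matching y values: none (0 points).
  x = 11: rhs = 11, matching y values: none (0 points).
  x = 12: rhs = 9, matching y values: 3, 20 (2 points).
  x = 13: rhs = 10, matching y values: none (0 points).
  x = 14: rhs = 20, matching y values: none (0 points).
  x = 15: rhs = 22, matching y values: none (0 points).
  x = 16: rhs = 22, matching y values: none (0 points).
  x = 17: rhs = 3, matching y values: 7, 16 (2 points).
  x = 18: rhs = 17, matching y values: none (0 points).
  x = 19: rhs = 1, matching y values: 1, 22 (2 points).
  x = 20: rhs = 7, matching y values: none (0 points).
  x = 21: rhs = 18, matching y values: 8, 15 (2 points).
  x = 22: rhs = 17, matching y values: none (0 points).
Total affine count: 17.
Full point count |E(F_23)| = 17 + 1 = 18.
Hasse bound: |18 − (23+1)| = |-6| = 6 ≤ 2√23 ≈ 9.5917 ✓.


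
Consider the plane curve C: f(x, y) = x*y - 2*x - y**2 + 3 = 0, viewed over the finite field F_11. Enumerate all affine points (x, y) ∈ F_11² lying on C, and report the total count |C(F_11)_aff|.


Affine F_11-points: {(0, 5), (0, 6), (1, 4), (1, 8), (2, 1), (6, 3), (7, 0), (7, 7), (8, 9), (8, 10)}; count = 10.

For each of the 121 pairs (x, y) ∈ F_11², evaluate f(x, y) mod 11. Record the zeros.
  x = 0: [0↦3, 1↦2, 2↦10, 3↦5, 4↦9, 5↦0, 6↦0, 7↦9, 8↦5, 9↦10, 10↦2]  zeros at y ∈ {5, 6}
  x = 1: [0↦1, 1↦1, 2↦10, 3↦6, 4↦0, 5↦3, 6↦4, 7↦3, 8↦0, 9↦6, 10↦10]  zeros at y ∈ {4, 8}
  x = 2: [0↦10, 1↦0, 2↦10, 3↦7, 4↦2, 5↦6, 6↦8, 7↦8, 8↦6, 9↦2, 10↦7]  zeros at y ∈ {1}
  x = 3: [0↦8, 1↦10, 2↦10, 3↦8, 4↦4, 5↦9, 6↦1, 7↦2, 8↦1, 9↦9, 10↦4]  zeros at y ∈ ∅
  x = 4: [0↦6, 1↦9, 2↦10, 3↦9, 4↦6, 5↦1, 6↦5, 7↦7, 8↦7, 9↦5, 10↦1]  zeros at y ∈ ∅
  x = 5: [0↦4, 1↦8, 2↦10, 3↦10, 4↦8, 5↦4, 6↦9, 7↦1, 8↦2, 9↦1, 10↦9]  zeros at y ∈ ∅
  x = 6: [0↦2, 1↦7, 2↦10, 3↦0, 4↦10, 5↦7, 6↦2, 7↦6, 8↦8, 9↦8, 10↦6]  zeros at y ∈ {3}
  x = 7: [0↦0, 1↦6, 2↦10, 3↦1, 4↦1, 5↦10, 6↦6, 7↦0, 8↦3, 9↦4, 10↦3]  zeros at y ∈ {0, 7}
  x = 8: [0↦9, 1↦5, 2↦10, 3↦2, 4↦3, 5↦2, 6↦10, 7↦5, 8↦9, 9↦0, 10↦0]  zeros at y ∈ {9, 10}
  x = 9: [0↦7, 1↦4, 2↦10, 3↦3, 4↦5, 5↦5, 6↦3, 7↦10, 8↦4, 9↦7, 10↦8]  zeros at y ∈ ∅
  x = 10: [0↦5, 1↦3, 2↦10, 3↦4, 4↦7, 5↦8, 6↦7, 7↦4, 8↦10, 9↦3, 10↦5]  zeros at y ∈ ∅
Collecting zeros: affine points = {(0, 5), (0, 6), (1, 4), (1, 8), (2, 1), (6, 3), (7, 0), (7, 7), (8, 9), (8, 10)}.
Total count |C(F_11)_aff| = 10.


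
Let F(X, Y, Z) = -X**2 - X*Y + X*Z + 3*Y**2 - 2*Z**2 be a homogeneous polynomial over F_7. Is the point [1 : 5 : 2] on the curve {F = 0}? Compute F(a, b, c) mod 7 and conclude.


F(1,5,2) ≡ 0 (mod 7); P is on the curve.

Evaluate F(1, 5, 2) term-by-term (mod 7).
  -X**2 ↦ -1·1·1·1 = -1
  -X*Y ↦ -1·1·5·1 = -5
  X*Z ↦ 1·1·1·2 = 2
  3*Y**2 ↦ 3·1·25·1 = 75
  -2*Z**2 ↦ -2·1·1·4 = -8
Sum: F(1, 5, 2) = (-1) + (-5) + (2) + (75) + (-8) = 63.
Reducing mod 7: 63 ≡ 0 (mod 7).
Since F(a, b, c) ≡ 0 (mod 7), P lies on the curve.


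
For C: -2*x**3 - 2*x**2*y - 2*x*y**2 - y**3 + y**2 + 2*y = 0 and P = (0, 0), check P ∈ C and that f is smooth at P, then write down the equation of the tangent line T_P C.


Tangent line at P: 2*y = 0.

Step 1: f(0, 0) = 0, so P lies on C.
Step 2: partial derivatives
  f_x(x, y) = -6*x**2 - 4*x*y - 2*y**2, f_y(x, y) = -2*x**2 - 4*x*y - 3*y**2 + 2*y + 2.
  f_x(P) = 0, f_y(P) = 2 (gradient nonzero, so P is smooth).
Step 3: tangent line at P: 0·(x − 0) + 2·(y − 0) = 0.
Expanding: 2*y = 0.


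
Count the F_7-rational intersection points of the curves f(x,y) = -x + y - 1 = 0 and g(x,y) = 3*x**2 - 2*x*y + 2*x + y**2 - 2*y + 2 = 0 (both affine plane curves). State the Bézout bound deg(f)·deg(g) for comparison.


Common zeros: ∅; count = 0; Bézout bound = 2.

deg(f) = 1, deg(g) = 2, so Bézout bound = 2.
Scan x ∈ F_7. For each x, list the y ∈ F_7 with f(x, y) ≡ 0 and those with g(x, y) ≡ 0 (mod 7); the common zeros in that column are the intersection.
  x = 0: f ≡ 0 at y ∈ {1}; g ≡ 0 at y ∈ ∅; common: ∅.
  x = 1: f ≡ 0 at y ∈ {2}; g ≡ 0 at y ∈ {0, 4}; common: ∅.
  x = 2: f ≡ 0 at y ∈ {3}; g ≡ 0 at y ∈ ∅; common: ∅.
  x = 3: f ≡ 0 at y ∈ {4}; g ≡ 0 at y ∈ {0, 1}; common: ∅.
  x = 4: f ≡ 0 at y ∈ {5}; g ≡ 0 at y ∈ {1, 2}; common: ∅.
  x = 5: f ≡ 0 at y ∈ {6}; g ≡ 0 at y ∈ ∅; common: ∅.
  x = 6: f ≡ 0 at y ∈ {0}; g ≡ 0 at y ∈ {2, 5}; common: ∅.
Collecting: common zeros = ∅, so the count is 0.
Comparison with the Bézout bound: 0 ≤ 2 = deg(f)·deg(g), as expected for curves with no common component (the affine F_7-count falls short of the bound because intersections may lie at infinity, over extension fields, or carry multiplicity).


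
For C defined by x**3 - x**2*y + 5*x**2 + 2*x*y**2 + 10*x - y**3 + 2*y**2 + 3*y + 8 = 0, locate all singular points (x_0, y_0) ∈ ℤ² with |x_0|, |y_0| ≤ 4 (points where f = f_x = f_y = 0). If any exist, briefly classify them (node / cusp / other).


Singular points: {(-2, -1)}; classification: cusp.

Compute partial derivatives:
  f_x = 3*x**2 - 2*x*y + 10*x + 2*y**2 + 10.
  f_y = -x**2 + 4*x*y - 3*y**2 + 4*y + 3.
Scan x_0 ∈ {−4, ..., 4}. For each x_0, f_y(x_0, y) is a polynomial in y; find its integer roots y ∈ {−4, ..., 4}, then test f_x and f at those candidates.
  x = -4: f_y(-4, y) = -3*y**2 - 12*y - 13; no integer root y with |y| ≤ 4.
  x = -3: f_y(-3, y) = -3*y**2 - 8*y - 6; no integer root y with |y| ≤ 4.
  x = -2: f_y(-2, y) = -3*y**2 - 4*y - 1; vanishes at y ∈ {-1}. (-2, -1): f_x = 0, f = 0 — SINGULAR.
  x = -1: f_y(-1, y) = 2 - 3*y**2; no integer root y with |y| ≤ 4.
  x = 0: f_y(0, y) = -3*y**2 + 4*y + 3; no integer root y with |y| ≤ 4.
  x = 1: f_y(1, y) = -3*y**2 + 8*y + 2; no integer root y with |y| ≤ 4.
  x = 2: f_y(2, y) = -3*y**2 + 12*y - 1; no integer root y with |y| ≤ 4.
  x = 3: f_y(3, y) = -3*y**2 + 16*y - 6; no integer root y with |y| ≤ 4.
  x = 4: f_y(4, y) = -3*y**2 + 20*y - 13; no integer root y with |y| ≤ 4.
Only singular point on the grid: (-2, -1).
Classify: substitute x = -2 + u, y = -1 + v and expand: f = u**3 - u**2*v + 2*u*v**2 - v**3 + v**2.
No constant or linear terms (consistent with a singular point). Quadratic part: v**2. Cubic part: u**3 - u**2*v + 2*u*v**2 - v**3.
The quadratic part v**2 is a perfect square, so there is a single (double) tangent line v = 0, i.e. y = -1. Restricting the cubic part to that line (v = 0) leaves u**3 ≠ 0, so f is not divisible by v and the branch is v² ≈ -u**3 to lowest order — this is a cusp.
Classification: cusp.


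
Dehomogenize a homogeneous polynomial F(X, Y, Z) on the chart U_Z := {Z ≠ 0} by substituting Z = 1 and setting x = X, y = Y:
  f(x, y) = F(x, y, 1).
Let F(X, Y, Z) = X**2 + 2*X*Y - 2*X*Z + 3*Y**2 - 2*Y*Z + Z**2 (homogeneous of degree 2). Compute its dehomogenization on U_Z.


f(x, y) = x**2 + 2*x*y - 2*x + 3*y**2 - 2*y + 1

On U_Z we set Z = 1. Each monomial c·X^i·Y^j·Z^k in F becomes c·x^i·y^j·1^k = c·x^i·y^j.
Substituting Z = 1: F(X, Y, 1) = x**2 + 2*x*y - 2*x + 3*y**2 - 2*y + 1.
Note: deg(f) ≤ deg(F) = 2; strict inequality happens when F is divisible by Z (lost terms).


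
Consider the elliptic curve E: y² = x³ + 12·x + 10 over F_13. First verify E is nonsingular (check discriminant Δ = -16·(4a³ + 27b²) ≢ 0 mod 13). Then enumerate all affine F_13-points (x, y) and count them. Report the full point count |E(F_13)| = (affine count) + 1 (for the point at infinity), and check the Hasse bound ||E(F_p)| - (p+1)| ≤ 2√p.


Affine points = {(0, 6), (0, 7), (1, 6), (1, 7), (2, 4), (2, 9), (5, 0), (6, 5), (6, 8), (10, 5), (10, 8), (11, 2), (11, 11), (12, 6), (12, 7)}; affine count = 15; |E(F_13)| = 16.

Discriminant check: Δ ∝ 4a³ + 27b² = 4·12³ + 27·10² = 4·1728 + 27·100 ≡ 5 (mod 13). Nonzero ⇒ E is nonsingular.
For each x ∈ F_13, compute rhs = x³ + 12·x + 10 mod 13, then count y ∈ F_13 with y² ≡ rhs.
  x = 0: rhs = 10, matching y values: 6, 7 (2 points).
  x = 1: rhs = 10, matching y values: 6, 7 (2 points).
  x = 2: rhs = 3, matching y values: 4, 9 (2 points).
  x = 3: rhs = 8, matching y values: none (0 points).
  x = 4: rhs = 5, matching y values: none (0 points).
  x = 5: rhs = 0, matching y values: 0 (1 points).
  x = 6: rhs = 12, matching y values: 5, 8 (2 points).
  x = 7: rhs = 8, matching y values: none (0 points).
  x = 8: rhs = 7, matching y values: none (0 points).
  x = 9: rhs = 2, matching y values: none (0 points).
  x = 10: rhs = 12, matching y values: 5, 8 (2 points).
  x = 11: rhs = 4, matching y values: 2, 11 (2 points).
  x = 12: rhs = 10, matching y values: 6, 7 (2 points).
Total affine count: 15.
Full point count |E(F_13)| = 15 + 1 = 16.
Hasse bound: |16 − (13+1)| = |2| = 2 ≤ 2√13 ≈ 7.2111 ✓.


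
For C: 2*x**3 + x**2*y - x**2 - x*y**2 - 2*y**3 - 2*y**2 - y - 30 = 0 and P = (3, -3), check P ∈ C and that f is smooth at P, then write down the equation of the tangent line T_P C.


Tangent line at P: 21*x - 16*y - 111 = 0.

Step 1: f(3, -3) = 0, so P lies on C.
Step 2: partial derivatives
  f_x(x, y) = 6*x**2 + 2*x*y - 2*x - y**2, f_y(x, y) = x**2 - 2*x*y - 6*y**2 - 4*y - 1.
  f_x(P) = 21, f_y(P) = -16 (gradient nonzero, so P is smooth).
Step 3: tangent line at P: 21·(x − 3) + -16·(y − -3) = 0.
Expanding: 21*x - 16*y - 111 = 0.


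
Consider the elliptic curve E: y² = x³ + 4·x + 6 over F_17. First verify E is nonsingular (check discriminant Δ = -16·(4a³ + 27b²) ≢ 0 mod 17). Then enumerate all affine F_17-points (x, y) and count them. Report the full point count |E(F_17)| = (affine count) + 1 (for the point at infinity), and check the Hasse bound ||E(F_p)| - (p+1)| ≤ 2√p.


Affine points = {(4, 1), (4, 16), (5, 7), (5, 10), (6, 5), (6, 12), (10, 3), (10, 14), (11, 2), (11, 15), (14, 1), (14, 16), (16, 1), (16, 16)}; affine count = 14; |E(F_17)| = 15.

Discriminant check: Δ ∝ 4a³ + 27b² = 4·4³ + 27·6² = 4·64 + 27·36 ≡ 4 (mod 17). Nonzero ⇒ E is nonsingular.
For each x ∈ F_17, compute rhs = x³ + 4·x + 6 mod 17, then count y ∈ F_17 with y² ≡ rhs.
  x = 0: rhs = 6, matching y values: none (0 points).
  x = 1: rhs = 11, matching y values: none (0 points).
  x = 2: rhs = 5, matching y values: none (0 points).
  x = 3: rhs = 11, matching y values: none (0 points).
  x = 4: rhs = 1, matching y values: 1, 16 (2 points).
  x = 5: rhs = 15, matching y values: 7, 10 (2 points).
  x = 6: rhs = 8, matching y values: 5, 12 (2 points).
  x = 7: rhs = 3, matching y values: none (0 points).
  x = 8: rhs = 6, matching y values: none (0 points).
  x = 9: rhs = 6, matching y values: none (0 points).
  x = 10: rhs = 9, matching y values: 3, 14 (2 points).
  x = 11: rhs = 4, matching y values: 2, 15 (2 points).
  x = 12: rhs = 14, matching y values: none (0 points).
  x = 13: rhs = 11, matching y values: none (0 points).
  x = 14: rhs = 1, matching y values: 1, 16 (2 points).
  x = 15: rhs = 7, matching y values: none (0 points).
  x = 16: rhs = 1, matching y values: 1, 16 (2 points).
Total affine count: 14.
Full point count |E(F_17)| = 14 + 1 = 15.
Hasse bound: |15 − (17+1)| = |-3| = 3 ≤ 2√17 ≈ 8.2462 ✓.


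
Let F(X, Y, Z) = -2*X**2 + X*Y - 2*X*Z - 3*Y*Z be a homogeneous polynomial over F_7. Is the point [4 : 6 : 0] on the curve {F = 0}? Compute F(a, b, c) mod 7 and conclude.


F(4,6,0) ≡ 6 (mod 7); P is NOT on the curve.

Evaluate F(4, 6, 0) term-by-term (mod 7).
  -2*X**2 ↦ -2·16·1·1 = -32
  X*Y ↦ 1·4·6·1 = 24
  -2*X*Z ↦ -2·4·1·0 = 0
  -3*Y*Z ↦ -3·1·6·0 = 0
Sum: F(4, 6, 0) = (-32) + (24) + (0) + (0) = -8.
Reducing mod 7: -8 ≡ 6 (mod 7).
Since F(a, b, c) ≡ 6 ≠ 0 (mod 7), P does NOT lie on the curve.


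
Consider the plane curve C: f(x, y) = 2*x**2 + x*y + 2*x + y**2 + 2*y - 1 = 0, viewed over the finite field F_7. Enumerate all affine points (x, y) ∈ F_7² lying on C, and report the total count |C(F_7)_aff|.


Affine F_7-points: {(0, 2), (0, 3), (1, 1), (1, 3), (2, 5), (5, 2), (5, 5)}; count = 7.

For each of the 49 pairs (x, y) ∈ F_7², evaluate f(x, y) mod 7. Record the zeros.
  x = 0: [0↦6, 1↦2, 2↦0, 3↦0, 4↦2, 5↦6, 6↦5]  zeros at y ∈ {2, 3}
  x = 1: [0↦3, 1↦0, 2↦6, 3↦0, 4↦3, 5↦1, 6↦1]  zeros at y ∈ {1, 3}
  x = 2: [0↦4, 1↦2, 2↦2, 3↦4, 4↦1, 5↦0, 6↦1]  zeros at y ∈ {5}
  x = 3: [0↦2, 1↦1, 2↦2, 3↦5, 4↦3, 5↦3, 6↦5]  zeros at y ∈ ∅
  x = 4: [0↦4, 1↦4, 2↦6, 3↦3, 4↦2, 5↦3, 6↦6]  zeros at y ∈ ∅
  x = 5: [0↦3, 1↦4, 2↦0, 3↦5, 4↦5, 5↦0, 6↦4]  zeros at y ∈ {2, 5}
  x = 6: [0↦6, 1↦1, 2↦5, 3↦4, 4↦5, 5↦1, 6↦6]  zeros at y ∈ ∅
Collecting zeros: affine points = {(0, 2), (0, 3), (1, 1), (1, 3), (2, 5), (5, 2), (5, 5)}.
Total count |C(F_7)_aff| = 7.


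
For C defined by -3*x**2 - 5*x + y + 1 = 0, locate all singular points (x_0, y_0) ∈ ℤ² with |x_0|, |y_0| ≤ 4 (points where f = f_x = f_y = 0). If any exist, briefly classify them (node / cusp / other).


No singular points in the scanned grid; C is smooth there.

Compute partial derivatives:
  f_x = -6*x - 5.
  f_y = 1.
f_y = 1 is a nonzero constant, so f_y never vanishes: no point (x, y) can satisfy f = f_x = f_y = 0. In particular no (x, y) ∈ {−4, ..., 4}² is singular; the curve is smooth.


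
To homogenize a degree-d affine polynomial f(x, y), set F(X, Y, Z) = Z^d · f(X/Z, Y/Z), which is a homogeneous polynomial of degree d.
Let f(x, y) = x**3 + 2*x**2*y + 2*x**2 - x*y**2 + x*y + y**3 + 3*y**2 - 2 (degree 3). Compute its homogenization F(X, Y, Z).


F(X, Y, Z) = X**3 + 2*X**2*Y + 2*X**2*Z - X*Y**2 + X*Y*Z + Y**3 + 3*Y**2*Z - 2*Z**3

deg(f) = 3.
Substitute x = X/Z, y = Y/Z into f, then multiply by Z^3.
  monomial 1·x^3·y^0 ↦ 1·X^3·Y^0·Z^0.
  monomial 2·x^2·y^1 ↦ 2·X^2·Y^1·Z^0.
  monomial 2·x^2·y^0 ↦ 2·X^2·Y^0·Z^1.
  monomial -1·x^1·y^2 ↦ -1·X^1·Y^2·Z^0.
  monomial 1·x^1·y^1 ↦ 1·X^1·Y^1·Z^1.
  monomial 1·x^0·y^3 ↦ 1·X^0·Y^3·Z^0.
  monomial 3·x^0·y^2 ↦ 3·X^0·Y^2·Z^1.
  monomial -2·x^0·y^0 ↦ -2·X^0·Y^0·Z^3.
Collecting: F(X, Y, Z) = X**3 + 2*X**2*Y + 2*X**2*Z - X*Y**2 + X*Y*Z + Y**3 + 3*Y**2*Z - 2*Z**3.


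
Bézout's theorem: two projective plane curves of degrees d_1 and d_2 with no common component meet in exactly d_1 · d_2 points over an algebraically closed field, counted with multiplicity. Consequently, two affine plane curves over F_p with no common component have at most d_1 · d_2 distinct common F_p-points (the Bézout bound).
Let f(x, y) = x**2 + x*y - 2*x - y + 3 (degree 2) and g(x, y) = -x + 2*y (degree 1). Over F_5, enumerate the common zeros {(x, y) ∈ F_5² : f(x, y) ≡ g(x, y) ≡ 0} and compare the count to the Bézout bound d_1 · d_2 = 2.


Common zeros: ∅; count = 0; Bézout bound = 2.

deg(f) = 2, deg(g) = 1, so Bézout bound = 2.
Scan x ∈ F_5. For each x, list the y ∈ F_5 with f(x, y) ≡ 0 and those with g(x, y) ≡ 0 (mod 5); the common zeros in that column are the intersection.
  x = 0: f ≡ 0 at y ∈ {3}; g ≡ 0 at y ∈ {0}; common: ∅.
  x = 1: f ≡ 0 at y ∈ ∅; g ≡ 0 at y ∈ {3}; common: ∅.
  x = 2: f ≡ 0 at y ∈ {2}; g ≡ 0 at y ∈ {1}; common: ∅.
  x = 3: f ≡ 0 at y ∈ {2}; g ≡ 0 at y ∈ {4}; common: ∅.
  x = 4: f ≡ 0 at y ∈ {3}; g ≡ 0 at y ∈ {2}; common: ∅.
Collecting: common zeros = ∅, so the count is 0.
Comparison with the Bézout bound: 0 ≤ 2 = deg(f)·deg(g), as expected for curves with no common component (the affine F_5-count falls short of the bound because intersections may lie at infinity, over extension fields, or carry multiplicity).


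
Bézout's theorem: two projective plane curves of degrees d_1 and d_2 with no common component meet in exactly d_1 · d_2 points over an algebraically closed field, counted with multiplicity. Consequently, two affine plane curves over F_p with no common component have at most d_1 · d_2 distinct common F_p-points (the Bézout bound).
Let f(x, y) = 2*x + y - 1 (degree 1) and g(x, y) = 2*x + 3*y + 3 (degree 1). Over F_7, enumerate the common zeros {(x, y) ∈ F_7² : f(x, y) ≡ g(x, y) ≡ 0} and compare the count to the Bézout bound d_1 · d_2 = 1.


Common zeros: {(5, 5)}; count = 1; Bézout bound = 1.

deg(f) = 1, deg(g) = 1, so Bézout bound = 1.
Scan x ∈ F_7. For each x, list the y ∈ F_7 with f(x, y) ≡ 0 and those with g(x, y) ≡ 0 (mod 7); the common zeros in that column are the intersection.
  x = 0: f ≡ 0 at y ∈ {1}; g ≡ 0 at y ∈ {6}; common: ∅.
  x = 1: f ≡ 0 at y ∈ {6}; g ≡ 0 at y ∈ {3}; common: ∅.
  x = 2: f ≡ 0 at y ∈ {4}; g ≡ 0 at y ∈ {0}; common: ∅.
  x = 3: f ≡ 0 at y ∈ {2}; g ≡ 0 at y ∈ {4}; common: ∅.
  x = 4: f ≡ 0 at y ∈ {0}; g ≡ 0 at y ∈ {1}; common: ∅.
  x = 5: f ≡ 0 at y ∈ {5}; g ≡ 0 at y ∈ {5}; common: {5}.
  x = 6: f ≡ 0 at y ∈ {3}; g ≡ 0 at y ∈ {2}; common: ∅.
Collecting: common zeros = {(5, 5)}, so the count is 1.
Comparison with the Bézout bound: 1 ≤ 1 = deg(f)·deg(g), as expected for curves with no common component (the bound is attained).


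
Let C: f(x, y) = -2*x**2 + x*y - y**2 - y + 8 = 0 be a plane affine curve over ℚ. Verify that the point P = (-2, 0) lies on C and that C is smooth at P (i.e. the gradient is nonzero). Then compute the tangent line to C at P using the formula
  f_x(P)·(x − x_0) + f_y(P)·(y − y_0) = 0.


Tangent line at P: 8*x - 3*y + 16 = 0.

Step 1: f(-2, 0) = 0, so P lies on C.
Step 2: partial derivatives
  f_x(x, y) = -4*x + y, f_y(x, y) = x - 2*y - 1.
  f_x(P) = 8, f_y(P) = -3 (gradient nonzero, so P is smooth).
Step 3: tangent line at P: 8·(x − -2) + -3·(y − 0) = 0.
Expanding: 8*x - 3*y + 16 = 0.


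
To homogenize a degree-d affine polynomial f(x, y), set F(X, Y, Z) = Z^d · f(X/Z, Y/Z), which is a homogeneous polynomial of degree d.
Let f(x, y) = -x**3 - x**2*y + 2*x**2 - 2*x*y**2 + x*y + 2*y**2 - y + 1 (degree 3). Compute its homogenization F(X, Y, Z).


F(X, Y, Z) = -X**3 - X**2*Y + 2*X**2*Z - 2*X*Y**2 + X*Y*Z + 2*Y**2*Z - Y*Z**2 + Z**3

deg(f) = 3.
Substitute x = X/Z, y = Y/Z into f, then multiply by Z^3.
  monomial -1·x^3·y^0 ↦ -1·X^3·Y^0·Z^0.
  monomial -1·x^2·y^1 ↦ -1·X^2·Y^1·Z^0.
  monomial 2·x^2·y^0 ↦ 2·X^2·Y^0·Z^1.
  monomial -2·x^1·y^2 ↦ -2·X^1·Y^2·Z^0.
  monomial 1·x^1·y^1 ↦ 1·X^1·Y^1·Z^1.
  monomial 2·x^0·y^2 ↦ 2·X^0·Y^2·Z^1.
  monomial -1·x^0·y^1 ↦ -1·X^0·Y^1·Z^2.
  monomial 1·x^0·y^0 ↦ 1·X^0·Y^0·Z^3.
Collecting: F(X, Y, Z) = -X**3 - X**2*Y + 2*X**2*Z - 2*X*Y**2 + X*Y*Z + 2*Y**2*Z - Y*Z**2 + Z**3.


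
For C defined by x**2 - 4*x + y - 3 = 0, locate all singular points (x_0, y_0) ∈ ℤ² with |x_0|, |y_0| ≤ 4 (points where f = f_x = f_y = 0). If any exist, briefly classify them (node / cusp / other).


No singular points in the scanned grid; C is smooth there.

Compute partial derivatives:
  f_x = 2*x - 4.
  f_y = 1.
f_y = 1 is a nonzero constant, so f_y never vanishes: no point (x, y) can satisfy f = f_x = f_y = 0. In particular no (x, y) ∈ {−4, ..., 4}² is singular; the curve is smooth.


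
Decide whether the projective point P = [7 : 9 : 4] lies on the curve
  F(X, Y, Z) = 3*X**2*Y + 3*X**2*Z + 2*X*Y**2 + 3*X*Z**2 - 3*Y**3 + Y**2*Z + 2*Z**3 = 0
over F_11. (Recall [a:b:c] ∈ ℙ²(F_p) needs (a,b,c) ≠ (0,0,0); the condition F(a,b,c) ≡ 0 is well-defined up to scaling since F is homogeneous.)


F(7,9,4) ≡ 7 (mod 11); P is NOT on the curve.

Evaluate F(7, 9, 4) term-by-term (mod 11).
  3*X**2*Y ↦ 3·49·9·1 = 1323
  3*X**2*Z ↦ 3·49·1·4 = 588
  2*X*Y**2 ↦ 2·7·81·1 = 1134
  3*X*Z**2 ↦ 3·7·1·16 = 336
  -3*Y**3 ↦ -3·1·729·1 = -2187
  Y**2*Z ↦ 1·1·81·4 = 324
  2*Z**3 ↦ 2·1·1·64 = 128
Sum: F(7, 9, 4) = (1323) + (588) + (1134) + (336) + (-2187) + (324) + (128) = 1646.
Reducing mod 11: 1646 ≡ 7 (mod 11).
Since F(a, b, c) ≡ 7 ≠ 0 (mod 11), P does NOT lie on the curve.


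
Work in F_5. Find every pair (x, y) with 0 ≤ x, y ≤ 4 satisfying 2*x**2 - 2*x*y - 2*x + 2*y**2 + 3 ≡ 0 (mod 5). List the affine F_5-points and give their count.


Affine F_5-points: {(0, 1), (0, 4), (1, 3), (2, 1), (3, 0), (3, 3)}; count = 6.

For each of the 25 pairs (x, y) ∈ F_5², evaluate f(x, y) mod 5. Record the zeros.
  x = 0: [0↦3, 1↦0, 2↦1, 3↦1, 4↦0]  zeros at y ∈ {1, 4}
  x = 1: [0↦3, 1↦3, 2↦2, 3↦0, 4↦2]  zeros at y ∈ {3}
  x = 2: [0↦2, 1↦0, 2↦2, 3↦3, 4↦3]  zeros at y ∈ {1}
  x = 3: [0↦0, 1↦1, 2↦1, 3↦0, 4↦3]  zeros at y ∈ {0, 3}
  x = 4: [0↦2, 1↦1, 2↦4, 3↦1, 4↦2]  zeros at y ∈ ∅
Collecting zeros: affine points = {(0, 1), (0, 4), (1, 3), (2, 1), (3, 0), (3, 3)}.
Total count |C(F_5)_aff| = 6.


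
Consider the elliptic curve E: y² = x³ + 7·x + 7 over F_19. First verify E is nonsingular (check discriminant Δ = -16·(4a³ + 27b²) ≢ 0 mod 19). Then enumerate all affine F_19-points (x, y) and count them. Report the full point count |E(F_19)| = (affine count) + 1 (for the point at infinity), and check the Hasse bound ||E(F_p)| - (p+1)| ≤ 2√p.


Affine points = {(0, 8), (0, 11), (3, 6), (3, 13), (4, 2), (4, 17), (7, 0), (8, 9), (8, 10), (9, 1), (9, 18), (11, 3), (11, 16), (16, 4), (16, 15), (17, 2), (17, 17)}; affine count = 17; |E(F_19)| = 18.

Discriminant check: Δ ∝ 4a³ + 27b² = 4·7³ + 27·7² = 4·343 + 27·49 ≡ 16 (mod 19). Nonzero ⇒ E is nonsingular.
For each x ∈ F_19, compute rhs = x³ + 7·x + 7 mod 19, then count y ∈ F_19 with y² ≡ rhs.
  x = 0: rhs = 7, matching y values: 8, 11 (2 points).
  x = 1: rhs = 15, matching y values: none (0 points).
  x = 2: rhs = 10, matching y values: none (0 points).
  x = 3: rhs = 17, matching y values: 6, 13 (2 points).
  x = 4: rhs = 4, matching y values: 2, 17 (2 points).
  x = 5: rhs = 15, matching y values: none (0 points).
  x = 6: rhs = 18, matching y values: none (0 points).
  x = 7: rhs = 0, matching y values: 0 (1 points).
  x = 8: rhs = 5, matching y values: 9, 10 (2 points).
  x = 9: rhs = 1, matching y values: 1, 18 (2 points).
  x = 10: rhs = 13, matching y values: none (0 points).
  x = 11: rhs = 9, matching y values: 3, 16 (2 points).
  x = 12: rhs = 14, matching y values: none (0 points).
  x = 13: rhs = 15, matching y values: none (0 points).
  x = 14: rhs = 18, matching y values: none (0 points).
  x = 15: rhs = 10, matching y values: none (0 points).
  x = 16: rhs = 16, matching y values: 4, 15 (2 points).
  x = 17: rhs = 4, matching y values: 2, 17 (2 points).
  x = 18: rhs = 18, matching y values: none (0 points).
Total affine count: 17.
Full point count |E(F_19)| = 17 + 1 = 18.
Hasse bound: |18 − (19+1)| = |-2| = 2 ≤ 2√19 ≈ 8.7178 ✓.
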